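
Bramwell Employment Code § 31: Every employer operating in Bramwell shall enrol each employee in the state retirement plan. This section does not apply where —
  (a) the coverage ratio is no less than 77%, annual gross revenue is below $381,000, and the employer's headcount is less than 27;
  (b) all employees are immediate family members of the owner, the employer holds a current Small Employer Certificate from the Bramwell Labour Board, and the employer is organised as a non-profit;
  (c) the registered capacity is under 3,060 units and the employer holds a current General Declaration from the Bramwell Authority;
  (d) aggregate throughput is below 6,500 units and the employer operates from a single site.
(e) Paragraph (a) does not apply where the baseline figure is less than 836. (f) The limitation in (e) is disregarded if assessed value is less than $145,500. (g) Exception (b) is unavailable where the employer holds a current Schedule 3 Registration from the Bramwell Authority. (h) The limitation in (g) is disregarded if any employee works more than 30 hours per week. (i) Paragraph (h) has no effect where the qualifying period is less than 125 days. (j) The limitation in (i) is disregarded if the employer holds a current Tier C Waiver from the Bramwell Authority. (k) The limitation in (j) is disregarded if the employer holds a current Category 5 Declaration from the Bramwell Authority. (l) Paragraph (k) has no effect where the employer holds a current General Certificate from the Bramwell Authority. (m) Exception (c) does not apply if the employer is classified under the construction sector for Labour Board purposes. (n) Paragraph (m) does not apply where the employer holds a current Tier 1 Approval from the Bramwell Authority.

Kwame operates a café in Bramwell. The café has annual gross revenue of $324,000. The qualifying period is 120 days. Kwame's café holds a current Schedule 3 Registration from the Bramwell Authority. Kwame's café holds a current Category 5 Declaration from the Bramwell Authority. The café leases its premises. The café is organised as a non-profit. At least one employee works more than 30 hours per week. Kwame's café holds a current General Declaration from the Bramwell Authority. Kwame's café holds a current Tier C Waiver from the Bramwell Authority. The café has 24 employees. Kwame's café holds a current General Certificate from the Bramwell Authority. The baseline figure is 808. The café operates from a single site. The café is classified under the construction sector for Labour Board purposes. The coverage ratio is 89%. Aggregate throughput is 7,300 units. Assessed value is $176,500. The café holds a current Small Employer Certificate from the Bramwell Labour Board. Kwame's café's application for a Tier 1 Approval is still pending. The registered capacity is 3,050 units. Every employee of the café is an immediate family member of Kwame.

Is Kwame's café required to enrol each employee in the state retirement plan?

No — exception (b) applies; Kwame's café is not required to enrol each employee in the state retirement plan.

Exception (a)'s conditions are all satisfied: the coverage ratio is 89%, meeting the 77% threshold; annual gross revenue is $324,000, below the $381,000 limit; the employer's headcount is 24, less than the 27 limit. But applying paragraphs (e)–(f): (e) is triggered — the baseline figure is 808, less than the 836 limit. (f) does not operate here (assessed value is $176,500, not less than $145,500), so (e) stands. So (a) is unavailable.
Exception (b) is satisfied on its face — every employee is an immediate family member; a current Small Employer Certificate is held; the employer is a non-profit. Considering the limiting provisions: (g) is engaged (a current Schedule 3 Registration is held), but is overridden by (h): (h) is triggered — at least one employee exceeds 30 hours/week. (i) would limit (h) — the qualifying period is 120 days, less than the 125 days limit — but (j) sets (i) aside: (j) is triggered — a current Tier C Waiver is held. (k) would limit (j) — a current Category 5 Declaration is held — but (l) sets (k) aside: (l) operates — a current General Certificate is held. (b) remains available.
Exception (c) is satisfied on its face — the registered capacity is 3,050 units, under the 3,060 units limit; a current General Declaration is held. But applying paragraphs (m)–(n): (m) operates against (c): the café is classified under the construction sector. (n), which would lift (m), is inapplicable — no current Tier 1 Approval is held. (c) is therefore removed.
Exception (d) requires that aggregate throughput is below 6,500 units; but aggregate throughput is 7,300 units, not below 6,500 units, so (d) is unavailable.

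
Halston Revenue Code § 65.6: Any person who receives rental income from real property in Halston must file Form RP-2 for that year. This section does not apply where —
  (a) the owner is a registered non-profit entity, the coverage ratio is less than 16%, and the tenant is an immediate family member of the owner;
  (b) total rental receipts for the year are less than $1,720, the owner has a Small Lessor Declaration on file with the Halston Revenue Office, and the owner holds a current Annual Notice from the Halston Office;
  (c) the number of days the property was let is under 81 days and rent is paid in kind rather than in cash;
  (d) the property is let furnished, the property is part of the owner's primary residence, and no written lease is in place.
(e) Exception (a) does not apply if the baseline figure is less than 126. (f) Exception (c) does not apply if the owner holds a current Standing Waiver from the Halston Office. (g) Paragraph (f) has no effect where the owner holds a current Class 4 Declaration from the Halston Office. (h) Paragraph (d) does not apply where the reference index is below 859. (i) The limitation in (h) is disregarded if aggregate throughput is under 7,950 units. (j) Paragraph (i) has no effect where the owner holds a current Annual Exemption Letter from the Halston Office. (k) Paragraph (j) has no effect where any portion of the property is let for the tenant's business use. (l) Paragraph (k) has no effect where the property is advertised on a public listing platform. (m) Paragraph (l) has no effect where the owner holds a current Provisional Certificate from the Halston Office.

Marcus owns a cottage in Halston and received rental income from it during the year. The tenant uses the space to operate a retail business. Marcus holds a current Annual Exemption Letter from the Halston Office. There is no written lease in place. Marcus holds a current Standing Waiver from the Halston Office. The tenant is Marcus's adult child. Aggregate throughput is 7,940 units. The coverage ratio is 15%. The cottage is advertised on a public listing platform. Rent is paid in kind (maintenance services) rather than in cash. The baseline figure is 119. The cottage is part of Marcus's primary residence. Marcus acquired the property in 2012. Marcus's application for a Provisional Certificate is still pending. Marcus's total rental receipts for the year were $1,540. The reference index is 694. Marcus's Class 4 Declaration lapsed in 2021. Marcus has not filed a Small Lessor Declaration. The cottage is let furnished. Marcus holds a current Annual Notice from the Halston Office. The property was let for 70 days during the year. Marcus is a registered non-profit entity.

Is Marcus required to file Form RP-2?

Yes — Marcus must file Form RP-2.

Exception (a): Marcus is a registered non-profit; the coverage ratio is 15%, less than the 16% limit; the tenant is an immediate family member — every condition holds. But applying paragraph (e): (e) operates against (a): the baseline figure is 119, less than the 126 limit. Exception (a) does not apply.
Exception (b) requires that the owner has a Small Lessor Declaration on file with the Halston Revenue Office; but no Small Lessor Declaration is on file, so (b) is unavailable.
Exception (c): the number of days the property was let is 70 days, under the 81 days limit; rent is paid in kind — every condition holds. However, paragraphs (f)–(g) must be considered: (f) operates against (c): a current Standing Waiver is held. (g) is not triggered (there is no Class 4 Declaration in force), so (f) stands. Exception (c) does not apply.
Exception (d) is satisfied on its face — the property is let furnished; the cottage is part of the primary residence; there is no written lease. But applying paragraphs (h)–(m): (h) operates — the reference index is 694, below the 859 limit. (i) would limit (h) — aggregate throughput is 7,940 units, under the 7,950 units limit — but (j) sets (i) aside: (j) operates against (i): a current Annual Exemption Letter is held. (k) operates (the space is let for business use), but yields to (l): (l) operates against (k): the property is publicly advertised. (m) is not engaged (the Provisional Certificate is not current), so (l) stands. Exception (d) does not apply.
No exception is made out. Marcus falls within the general rule.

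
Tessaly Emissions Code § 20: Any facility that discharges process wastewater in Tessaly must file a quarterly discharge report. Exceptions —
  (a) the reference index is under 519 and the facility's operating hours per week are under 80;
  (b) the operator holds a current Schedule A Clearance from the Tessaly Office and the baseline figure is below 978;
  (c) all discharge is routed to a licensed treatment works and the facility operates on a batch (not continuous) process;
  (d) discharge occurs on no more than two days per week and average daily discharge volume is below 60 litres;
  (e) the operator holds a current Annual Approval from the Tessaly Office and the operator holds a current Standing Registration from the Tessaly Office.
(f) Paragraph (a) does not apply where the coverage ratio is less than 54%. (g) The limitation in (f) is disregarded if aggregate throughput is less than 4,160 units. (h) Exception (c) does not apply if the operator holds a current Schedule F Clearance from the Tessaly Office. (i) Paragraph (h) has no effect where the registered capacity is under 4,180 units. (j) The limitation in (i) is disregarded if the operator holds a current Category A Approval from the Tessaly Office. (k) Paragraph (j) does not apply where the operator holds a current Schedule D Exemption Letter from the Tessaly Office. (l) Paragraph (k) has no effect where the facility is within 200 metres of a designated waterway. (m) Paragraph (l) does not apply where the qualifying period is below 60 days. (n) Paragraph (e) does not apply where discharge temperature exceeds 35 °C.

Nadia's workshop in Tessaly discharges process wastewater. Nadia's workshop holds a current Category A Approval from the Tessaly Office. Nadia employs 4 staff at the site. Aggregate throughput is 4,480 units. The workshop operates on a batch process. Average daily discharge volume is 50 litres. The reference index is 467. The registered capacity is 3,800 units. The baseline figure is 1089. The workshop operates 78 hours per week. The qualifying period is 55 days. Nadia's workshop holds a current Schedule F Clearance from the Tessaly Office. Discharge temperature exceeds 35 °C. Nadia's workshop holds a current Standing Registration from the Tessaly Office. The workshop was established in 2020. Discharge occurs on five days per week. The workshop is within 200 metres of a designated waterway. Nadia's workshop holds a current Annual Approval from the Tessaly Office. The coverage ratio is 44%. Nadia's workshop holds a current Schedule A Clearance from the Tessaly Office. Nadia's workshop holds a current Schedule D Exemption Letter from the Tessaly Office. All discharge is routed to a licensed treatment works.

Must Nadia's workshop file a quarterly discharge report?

No — exception (c) applies; Nadia's workshop is not required to file a quarterly discharge report.

Exception (a): the reference index is 467, under the 519 limit; the facility's operating hours per week are 78, under the 80 limit — every condition holds. Turning to paragraphs (f)–(g): (f) applies — the coverage ratio is 44%, less than the 54% limit. (g) is not engaged (aggregate throughput is 4,480 units, not less than 4,160 units), so (f) stands. (a) is therefore removed.
Exception (b) requires that the baseline figure is below 978; but the baseline figure is 1,089, not below 978, so (b) is unavailable.
All of (c)'s requirements are met (discharge is routed to a licensed treatment works; the facility operates on a batch process). Applying paragraphs (h)–(m): (h) operates (a current Schedule F Clearance is held), but is set aside by (i): (i) operates — the registered capacity is 3,800 units, under the 4,180 units limit. (j) is triggered (a current Category A Approval is held), but is displaced by (k): (k) operates against (j): a current Schedule D Exemption Letter is held. (l) would limit (k) — the workshop is within 200 m of a designated waterway — but (m) sets (l) aside: (m) operates against (l): the qualifying period is 55 days, below the 60 days limit. Exception (c) stands.
Exception (d) requires that discharge occurs on no more than two days per week; but discharge occurs on five days per week, so (d) is unavailable.
Exception (e) is satisfied on its face — a current Annual Approval is held; a current Standing Registration is held. But applying paragraph (n): (n) operates against (e): discharge temperature exceeds 35 °C. So (e) is unavailable.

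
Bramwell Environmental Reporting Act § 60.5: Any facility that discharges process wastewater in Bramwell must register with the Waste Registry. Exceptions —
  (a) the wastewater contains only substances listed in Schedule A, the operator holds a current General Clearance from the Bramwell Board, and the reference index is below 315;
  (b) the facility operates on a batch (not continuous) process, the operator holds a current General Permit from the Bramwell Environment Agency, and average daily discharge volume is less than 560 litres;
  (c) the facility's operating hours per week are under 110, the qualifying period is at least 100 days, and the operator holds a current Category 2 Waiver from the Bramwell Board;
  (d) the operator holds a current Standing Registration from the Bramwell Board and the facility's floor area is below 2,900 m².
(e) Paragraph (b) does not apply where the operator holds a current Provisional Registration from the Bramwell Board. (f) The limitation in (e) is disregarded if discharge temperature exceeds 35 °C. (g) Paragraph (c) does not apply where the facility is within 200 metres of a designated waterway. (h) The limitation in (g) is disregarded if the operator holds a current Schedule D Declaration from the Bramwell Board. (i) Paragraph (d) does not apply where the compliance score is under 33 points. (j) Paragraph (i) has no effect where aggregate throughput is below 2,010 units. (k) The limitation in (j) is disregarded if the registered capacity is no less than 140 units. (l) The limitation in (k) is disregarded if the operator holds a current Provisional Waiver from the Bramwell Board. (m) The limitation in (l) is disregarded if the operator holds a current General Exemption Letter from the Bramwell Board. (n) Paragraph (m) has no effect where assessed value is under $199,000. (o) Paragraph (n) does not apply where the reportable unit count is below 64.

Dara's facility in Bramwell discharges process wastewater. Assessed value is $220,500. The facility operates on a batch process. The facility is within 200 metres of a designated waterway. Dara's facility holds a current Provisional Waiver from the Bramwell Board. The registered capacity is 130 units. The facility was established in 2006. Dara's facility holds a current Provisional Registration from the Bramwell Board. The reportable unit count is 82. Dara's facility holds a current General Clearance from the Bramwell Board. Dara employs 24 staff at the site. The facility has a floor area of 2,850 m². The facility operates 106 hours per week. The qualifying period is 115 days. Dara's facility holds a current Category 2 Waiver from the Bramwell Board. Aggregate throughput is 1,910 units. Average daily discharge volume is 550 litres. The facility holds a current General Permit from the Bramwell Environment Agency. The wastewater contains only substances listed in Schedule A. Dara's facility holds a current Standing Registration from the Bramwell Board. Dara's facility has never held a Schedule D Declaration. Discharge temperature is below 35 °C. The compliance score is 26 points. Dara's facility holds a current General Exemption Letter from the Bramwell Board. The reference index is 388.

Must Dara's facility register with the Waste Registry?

No — exception (d) applies; Dara's facility is not required to register with the Waste Registry.

Exception (a) does not apply: the reference index is 388, not below 315.
Exception (b) is satisfied on its face — the facility operates on a batch process; a current General Permit is held; average daily discharge volume is 550 litres, less than the 560 litres limit. But applying paragraphs (e)–(f): (e) is triggered — a current Provisional Registration is held. (f) does not operate here (discharge temperature is below 35 °C), so (e) stands. Exception (b) does not apply.
Exception (c)'s conditions are all satisfied: the facility's operating hours per week are 106, under the 110 limit; the qualifying period is 115 days, meeting the 100 days threshold; a current Category 2 Waiver is held. However, paragraphs (g)–(h) must be considered: (g) applies — the facility is within 200 m of a designated waterway. (h), which would lift (g), is inapplicable — no current Schedule D Declaration is held. Exception (c) does not apply.
All of (d)'s requirements are met (a current Standing Registration is held; the facility's floor area is 2,850 m², below the 2,900 m² limit). Applying paragraphs (i)–(o): (i) is triggered (the compliance score is 26 points, under the 33 points limit), but is itself disapplied by (j): (j) is engaged — aggregate throughput is 1,910 units, below the 2,010 units limit. (k) is not engaged (the registered capacity is 130 units, short of 140 units), so (j) stands. (d) remains available.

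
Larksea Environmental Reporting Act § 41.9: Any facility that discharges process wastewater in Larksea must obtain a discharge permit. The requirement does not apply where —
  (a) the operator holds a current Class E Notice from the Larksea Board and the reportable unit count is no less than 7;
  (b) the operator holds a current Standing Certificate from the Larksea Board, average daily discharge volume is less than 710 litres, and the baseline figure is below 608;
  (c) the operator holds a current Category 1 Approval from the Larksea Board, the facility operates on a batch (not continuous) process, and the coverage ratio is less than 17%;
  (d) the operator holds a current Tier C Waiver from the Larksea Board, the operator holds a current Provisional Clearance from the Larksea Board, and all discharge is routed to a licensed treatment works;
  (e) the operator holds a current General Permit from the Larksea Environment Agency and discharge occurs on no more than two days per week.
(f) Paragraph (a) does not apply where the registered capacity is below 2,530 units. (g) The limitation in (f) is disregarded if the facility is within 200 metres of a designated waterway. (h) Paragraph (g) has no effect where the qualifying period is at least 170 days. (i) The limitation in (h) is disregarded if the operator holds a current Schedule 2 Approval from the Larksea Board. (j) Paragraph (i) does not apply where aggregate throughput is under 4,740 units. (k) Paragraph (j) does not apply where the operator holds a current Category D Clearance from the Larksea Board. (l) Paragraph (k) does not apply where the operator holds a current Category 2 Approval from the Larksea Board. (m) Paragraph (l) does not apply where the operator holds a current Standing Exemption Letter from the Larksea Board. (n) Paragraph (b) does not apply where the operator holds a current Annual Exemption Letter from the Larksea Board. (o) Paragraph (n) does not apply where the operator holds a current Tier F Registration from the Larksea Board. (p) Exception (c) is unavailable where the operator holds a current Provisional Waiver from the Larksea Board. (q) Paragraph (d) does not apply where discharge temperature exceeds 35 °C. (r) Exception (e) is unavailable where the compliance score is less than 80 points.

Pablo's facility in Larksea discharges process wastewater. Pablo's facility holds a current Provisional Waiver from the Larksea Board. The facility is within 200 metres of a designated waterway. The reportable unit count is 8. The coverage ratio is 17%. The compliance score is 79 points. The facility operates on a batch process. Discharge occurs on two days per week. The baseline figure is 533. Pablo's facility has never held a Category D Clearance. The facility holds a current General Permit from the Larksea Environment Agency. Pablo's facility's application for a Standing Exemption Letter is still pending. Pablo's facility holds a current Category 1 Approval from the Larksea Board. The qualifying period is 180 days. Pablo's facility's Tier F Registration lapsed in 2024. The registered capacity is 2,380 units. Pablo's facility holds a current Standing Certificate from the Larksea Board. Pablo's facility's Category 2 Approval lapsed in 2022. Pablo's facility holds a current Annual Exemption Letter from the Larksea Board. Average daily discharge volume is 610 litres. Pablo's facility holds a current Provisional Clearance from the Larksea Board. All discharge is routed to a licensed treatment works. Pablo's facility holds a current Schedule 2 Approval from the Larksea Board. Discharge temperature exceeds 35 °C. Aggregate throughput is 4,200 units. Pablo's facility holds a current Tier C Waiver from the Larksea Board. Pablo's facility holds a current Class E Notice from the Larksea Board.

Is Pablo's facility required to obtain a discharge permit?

Yes — Pablo's facility must obtain a discharge permit.

Exception (a) is satisfied on its face — a current Class E Notice is held; the reportable unit count is 8, meeting the 7 threshold. But applying paragraphs (f)–(m): (f) operates against (a): the registered capacity is 2,380 units, below the 2,530 units limit. (g) is engaged (the facility is within 200 m of a designated waterway), but is displaced by (h): (h) operates against (g): the qualifying period is 180 days, meeting the 170 days threshold. (i) applies (a current Schedule 2 Approval is held), but is set aside by (j): (j) is triggered — aggregate throughput is 4,200 units, under the 4,740 units limit. (k), which would lift (j), is not triggered — there is no Category D Clearance in force. Exception (a) does not apply.
All of (b)'s requirements are met (a current Standing Certificate is held; average daily discharge volume is 610 litres, less than the 710 litres limit; the baseline figure is 533, below the 608 limit). Turning to paragraphs (n)–(o): (n) operates — a current Annual Exemption Letter is held. (o) is not triggered (there is no Tier F Registration in force), so (n) stands. Exception (b) does not apply.
Exception (c) does not apply: the coverage ratio is 17%, not less than 17%.
Exception (d) is satisfied on its face — a current Tier C Waiver is held; a current Provisional Clearance is held; discharge is routed to a licensed treatment works. However, paragraph (q) must be considered: (q) operates against (d): discharge temperature exceeds 35 °C. So (d) is unavailable.
Exception (e): a current General Permit is held; discharge occurs on no more than two days per week — every condition holds. But: (r) applies — the compliance score is 79 points, less than the 80 points limit. Exception (e) does not apply.
None of the exceptions is available; § 41.9 applies in full.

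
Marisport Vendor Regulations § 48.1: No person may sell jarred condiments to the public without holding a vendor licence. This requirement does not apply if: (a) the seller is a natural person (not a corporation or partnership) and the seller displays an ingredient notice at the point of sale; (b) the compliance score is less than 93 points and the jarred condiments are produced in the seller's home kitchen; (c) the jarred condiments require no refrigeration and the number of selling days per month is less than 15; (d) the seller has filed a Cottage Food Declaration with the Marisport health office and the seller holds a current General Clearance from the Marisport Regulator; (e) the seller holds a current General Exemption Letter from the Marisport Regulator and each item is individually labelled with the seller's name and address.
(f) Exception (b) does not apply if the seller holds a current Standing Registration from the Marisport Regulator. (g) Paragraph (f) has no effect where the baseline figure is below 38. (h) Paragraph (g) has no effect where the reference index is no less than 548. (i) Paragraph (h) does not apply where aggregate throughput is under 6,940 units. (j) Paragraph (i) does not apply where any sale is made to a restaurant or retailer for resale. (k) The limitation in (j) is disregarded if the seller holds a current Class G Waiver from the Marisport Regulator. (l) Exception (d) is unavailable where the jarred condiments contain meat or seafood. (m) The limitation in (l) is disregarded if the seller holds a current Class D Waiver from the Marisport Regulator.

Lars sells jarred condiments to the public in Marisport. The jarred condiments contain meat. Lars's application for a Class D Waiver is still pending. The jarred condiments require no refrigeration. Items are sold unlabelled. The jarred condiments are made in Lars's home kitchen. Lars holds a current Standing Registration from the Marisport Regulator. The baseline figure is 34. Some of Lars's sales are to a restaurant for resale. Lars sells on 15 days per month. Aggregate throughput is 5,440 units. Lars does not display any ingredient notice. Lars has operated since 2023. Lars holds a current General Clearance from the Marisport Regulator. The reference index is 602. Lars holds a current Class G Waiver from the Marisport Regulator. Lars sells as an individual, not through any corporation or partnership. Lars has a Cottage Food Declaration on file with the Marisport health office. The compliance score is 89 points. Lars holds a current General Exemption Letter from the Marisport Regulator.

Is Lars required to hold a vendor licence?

No — exception (b) applies; Lars is not required to hold a vendor licence.

Exception (a) fails — no ingredient notice is displayed.
Exception (b) is satisfied on its face — the compliance score is 89 points, less than the 93 points limit; the jarred condiments are home-kitchen produced. Under paragraphs (f)–(k): (f) would limit (b) — a current Standing Registration is held — but (g) sets (f) aside: (g) operates against (f): the baseline figure is 34, below the 38 limit. (h) is triggered (the reference index is 602, meeting the 548 threshold), but is itself disapplied by (i): (i) operates against (h): aggregate throughput is 5,440 units, under the 6,940 units limit. (j) is engaged (some sales are to a restaurant for resale), but is displaced by (k): (k) operates — a current Class G Waiver is held. So (b) applies.
Exception (c) requires that the number of selling days per month is less than 15; but the number of selling days per month is 15, not less than 15, so (c) is unavailable.
All of (d)'s requirements are met (a Cottage Food Declaration is on file; a current General Clearance is held). However, paragraphs (l)–(m) must be considered: (l) is engaged — the jarred condiments contain meat. (m), which would lift (l), is inapplicable — the Class D Waiver is not current. Exception (d) does not apply.
Exception (e) requires that each item is individually labelled with the seller's name and address; but items are sold unlabelled, so (e) is unavailable.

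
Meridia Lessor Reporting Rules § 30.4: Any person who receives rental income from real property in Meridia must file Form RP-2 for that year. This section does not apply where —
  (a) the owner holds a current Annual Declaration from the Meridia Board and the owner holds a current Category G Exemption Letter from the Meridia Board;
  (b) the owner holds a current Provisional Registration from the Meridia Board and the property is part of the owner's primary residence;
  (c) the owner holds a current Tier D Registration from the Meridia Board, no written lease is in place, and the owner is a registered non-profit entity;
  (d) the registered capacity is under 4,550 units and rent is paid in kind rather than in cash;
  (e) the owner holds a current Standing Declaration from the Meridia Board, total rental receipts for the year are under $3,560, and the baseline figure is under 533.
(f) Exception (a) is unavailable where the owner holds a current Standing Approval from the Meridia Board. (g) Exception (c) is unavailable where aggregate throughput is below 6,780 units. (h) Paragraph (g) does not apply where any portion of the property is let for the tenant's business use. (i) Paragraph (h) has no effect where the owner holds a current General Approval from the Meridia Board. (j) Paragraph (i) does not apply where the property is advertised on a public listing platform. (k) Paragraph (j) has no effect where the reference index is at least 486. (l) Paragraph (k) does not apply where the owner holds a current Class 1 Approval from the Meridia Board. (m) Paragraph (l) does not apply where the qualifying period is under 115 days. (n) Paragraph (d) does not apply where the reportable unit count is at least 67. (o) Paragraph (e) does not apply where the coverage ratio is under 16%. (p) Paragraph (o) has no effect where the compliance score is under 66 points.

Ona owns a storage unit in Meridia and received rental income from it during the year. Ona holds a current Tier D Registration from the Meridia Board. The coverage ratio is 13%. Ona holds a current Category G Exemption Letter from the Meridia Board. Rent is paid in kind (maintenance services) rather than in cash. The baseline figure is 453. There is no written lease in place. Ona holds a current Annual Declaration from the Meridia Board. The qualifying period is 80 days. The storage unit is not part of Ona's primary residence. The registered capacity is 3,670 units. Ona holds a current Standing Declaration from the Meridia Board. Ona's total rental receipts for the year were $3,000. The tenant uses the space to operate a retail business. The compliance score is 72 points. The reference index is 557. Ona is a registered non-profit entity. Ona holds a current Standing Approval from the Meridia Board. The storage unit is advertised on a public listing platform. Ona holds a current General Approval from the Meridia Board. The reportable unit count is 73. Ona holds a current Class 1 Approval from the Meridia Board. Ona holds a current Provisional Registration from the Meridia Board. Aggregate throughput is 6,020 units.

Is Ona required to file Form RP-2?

Yes — Ona must file Form RP-2.

Exception (a) is satisfied on its face — a current Annual Declaration is held; a current Category G Exemption Letter is held. But applying paragraph (f): (f) operates against (a): a current Standing Approval is held. (a) is therefore removed.
Exception (b) fails — the storage unit is not part of the primary residence.
All of (c)'s requirements are met (a current Tier D Registration is held; there is no written lease; Ona is a registered non-profit). But: (g) operates against (c): aggregate throughput is 6,020 units, below the 6,780 units limit. (h) applies (the space is let for business use), but yields to (i): (i) operates against (h): a current General Approval is held. (j) is triggered (the property is publicly advertised), but is overridden by (k): (k) operates against (j): the reference index is 557, meeting the 486 threshold. (l) operates (a current Class 1 Approval is held), but is displaced by (m): (m) is triggered — the qualifying period is 80 days, under the 115 days limit. Exception (c) does not apply.
Exception (d)'s conditions are all satisfied: the registered capacity is 3,670 units, under the 4,550 units limit; rent is paid in kind. However, paragraph (n) must be considered: (n) applies — the reportable unit count is 73, meeting the 67 threshold. (d) is therefore removed.
Exception (e): a current Standing Declaration is held; total rental receipts for the year are $3,000, under the $3,560 limit; the baseline figure is 453, under the 533 limit — every condition holds. However, paragraphs (o)–(p) must be considered: (o) operates against (e): the coverage ratio is 13%, under the 16% limit. (p) is not engaged (the compliance score is 72 points, not under 66 points), so (o) stands. So (e) is unavailable.
No exception is made out. Ona falls within the general rule.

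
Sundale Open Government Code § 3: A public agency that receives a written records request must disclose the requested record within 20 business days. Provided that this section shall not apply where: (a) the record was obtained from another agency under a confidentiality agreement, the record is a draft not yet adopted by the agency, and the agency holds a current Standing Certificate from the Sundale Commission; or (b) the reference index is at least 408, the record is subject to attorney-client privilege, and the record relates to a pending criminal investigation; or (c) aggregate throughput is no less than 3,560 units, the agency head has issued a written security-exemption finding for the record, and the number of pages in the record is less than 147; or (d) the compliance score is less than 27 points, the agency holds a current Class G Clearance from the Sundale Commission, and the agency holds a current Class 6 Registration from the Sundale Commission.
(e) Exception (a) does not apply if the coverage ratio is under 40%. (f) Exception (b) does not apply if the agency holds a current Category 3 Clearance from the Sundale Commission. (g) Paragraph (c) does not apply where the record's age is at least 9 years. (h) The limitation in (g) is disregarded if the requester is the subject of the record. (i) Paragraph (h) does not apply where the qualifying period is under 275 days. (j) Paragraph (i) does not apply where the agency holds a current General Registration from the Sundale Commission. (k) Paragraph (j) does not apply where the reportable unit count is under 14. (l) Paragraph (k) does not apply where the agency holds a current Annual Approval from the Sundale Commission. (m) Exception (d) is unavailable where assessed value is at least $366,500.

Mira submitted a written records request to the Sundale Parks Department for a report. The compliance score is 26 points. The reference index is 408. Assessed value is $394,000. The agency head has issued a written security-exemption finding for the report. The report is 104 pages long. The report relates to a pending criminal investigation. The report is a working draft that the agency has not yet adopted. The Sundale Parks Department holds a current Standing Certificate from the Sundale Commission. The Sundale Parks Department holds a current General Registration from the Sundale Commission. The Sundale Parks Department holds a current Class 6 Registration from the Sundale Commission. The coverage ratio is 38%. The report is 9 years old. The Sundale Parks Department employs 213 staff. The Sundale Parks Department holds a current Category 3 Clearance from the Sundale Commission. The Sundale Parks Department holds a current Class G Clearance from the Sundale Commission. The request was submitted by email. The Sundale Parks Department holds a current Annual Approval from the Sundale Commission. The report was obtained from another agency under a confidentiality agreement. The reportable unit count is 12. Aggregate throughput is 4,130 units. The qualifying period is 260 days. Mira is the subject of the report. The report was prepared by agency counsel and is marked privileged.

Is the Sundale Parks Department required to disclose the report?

Exception (a) is satisfied on its face — the report was obtained under a confidentiality agreement; the report is an unadopted draft; a current Standing Certificate is held. But applying paragraph (e): (e) is engaged — the coverage ratio is 38%, under the 40% limit. (a) is therefore removed.
Exception (b) is satisfied on its face — the reference index is 408, meeting the 408 threshold; the report is privileged; the report relates to a pending investigation. Turning to paragraph (f): (f) is engaged — a current Category 3 Clearance is held. So (b) is unavailable.
Exception (c): aggregate throughput is 4,130 units, meeting the 3,560 units threshold; a written security-exemption finding has been issued; the number of pages in the record is 104, less than the 147 limit — every condition holds. Applying paragraphs (g)–(l): (g) would limit (c) — the record's age is 9 years, meeting the 9 years threshold — but (h) sets (g) aside: (h) operates against (g): Mira is the subject of the report. (i) operates (the qualifying period is 260 days, under the 275 days limit), but yields to (j): (j) operates against (i): a current General Registration is held. (k) would limit (j) — the reportable unit count is 12, under the 14 limit — but (l) sets (k) aside: (l) is triggered — a current Annual Approval is held. (c) remains available.
Exception (d)'s conditions are all satisfied: the compliance score is 26 points, less than the 27 points limit; a current Class G Clearance is held; a current Class 6 Registration is held. But applying paragraph (m): (m) operates against (d): assessed value is $394,000, meeting the $366,500 threshold. (d) is therefore removed.

No — exception (c) applies; the Sundale Parks Department is not required to disclose the report.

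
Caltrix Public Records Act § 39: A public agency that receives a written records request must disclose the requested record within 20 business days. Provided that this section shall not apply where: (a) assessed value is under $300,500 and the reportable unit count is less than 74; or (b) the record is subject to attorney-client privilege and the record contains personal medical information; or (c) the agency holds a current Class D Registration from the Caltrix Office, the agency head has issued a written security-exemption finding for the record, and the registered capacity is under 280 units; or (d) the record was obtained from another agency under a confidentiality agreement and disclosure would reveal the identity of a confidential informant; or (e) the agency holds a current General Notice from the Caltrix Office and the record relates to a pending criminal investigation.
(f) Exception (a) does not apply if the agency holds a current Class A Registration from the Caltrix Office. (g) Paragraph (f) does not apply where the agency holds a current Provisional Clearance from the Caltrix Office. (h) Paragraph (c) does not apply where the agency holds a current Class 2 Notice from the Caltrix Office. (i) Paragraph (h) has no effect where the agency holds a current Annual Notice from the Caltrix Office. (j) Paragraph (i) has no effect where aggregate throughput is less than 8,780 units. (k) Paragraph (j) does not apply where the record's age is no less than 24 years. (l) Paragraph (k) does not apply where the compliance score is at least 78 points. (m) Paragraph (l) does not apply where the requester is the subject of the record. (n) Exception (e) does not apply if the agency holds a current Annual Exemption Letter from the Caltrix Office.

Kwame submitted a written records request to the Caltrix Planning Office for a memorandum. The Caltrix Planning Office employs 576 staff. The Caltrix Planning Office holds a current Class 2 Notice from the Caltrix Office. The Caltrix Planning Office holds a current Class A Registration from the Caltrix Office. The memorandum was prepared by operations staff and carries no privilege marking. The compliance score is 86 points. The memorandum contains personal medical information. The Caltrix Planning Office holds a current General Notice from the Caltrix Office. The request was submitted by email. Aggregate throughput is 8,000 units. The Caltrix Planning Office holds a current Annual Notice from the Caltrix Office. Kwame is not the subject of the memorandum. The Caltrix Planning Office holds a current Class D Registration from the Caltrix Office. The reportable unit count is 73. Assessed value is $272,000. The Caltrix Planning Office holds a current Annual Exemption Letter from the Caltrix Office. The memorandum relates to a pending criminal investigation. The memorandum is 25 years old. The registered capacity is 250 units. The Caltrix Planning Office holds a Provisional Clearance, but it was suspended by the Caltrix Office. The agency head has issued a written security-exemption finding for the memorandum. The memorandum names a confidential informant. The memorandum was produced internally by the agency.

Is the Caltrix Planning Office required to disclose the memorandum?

Exception (a) is satisfied on its face — assessed value is $272,000, under the $300,500 limit; the reportable unit count is 73, less than the 74 limit. However, paragraphs (f)–(g) must be considered: (f) is triggered — a current Class A Registration is held. (g), which would lift (f), is not triggered — no current Provisional Clearance is held. So (a) is unavailable.
Exception (b) fails — the memorandum carries no privilege marking.
Exception (c)'s conditions are all satisfied: a current Class D Registration is held; a written security-exemption finding has been issued; the registered capacity is 250 units, under the 280 units limit. But applying paragraphs (h)–(m): (h) operates against (c): a current Class 2 Notice is held. (i) would limit (h) — a current Annual Notice is held — but (j) sets (i) aside: (j) operates against (i): aggregate throughput is 8,000 units, less than the 8,780 units limit. (k) is triggered (the record's age is 25 years, meeting the 24 years threshold), but is displaced by (l): (l) is triggered — the compliance score is 86 points, meeting the 78 points threshold. (m), which would lift (l), is not engaged — Kwame is not the subject of the memorandum. So (c) is unavailable.
Exception (d) requires that the record was obtained from another agency under a confidentiality agreement; but the memorandum was produced internally, so (d) is unavailable.
All of (e)'s requirements are met (a current General Notice is held; the memorandum relates to a pending investigation). But applying paragraph (n): (n) applies — a current Annual Exemption Letter is held. So (e) is unavailable.
None of the exceptions is available; § 39 applies in full.

Yes — the Caltrix Planning Office must disclose the memorandum.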